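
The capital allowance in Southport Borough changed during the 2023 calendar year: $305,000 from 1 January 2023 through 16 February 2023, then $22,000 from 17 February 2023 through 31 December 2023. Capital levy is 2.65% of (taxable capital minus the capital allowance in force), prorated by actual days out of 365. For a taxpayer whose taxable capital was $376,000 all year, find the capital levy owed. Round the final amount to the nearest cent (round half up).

1 January – 16 February 2023: 47 days, exemption $305,000 → ($376,000 − $305,000) × 2.65% × 47/365 = $242.2753
17 February – 31 December 2023: 318 days, exemption $22,000 → ($376,000 − $22,000) × 2.65% × 318/365 = $8,173.0356
Total = $8,415.3110

$8,415.31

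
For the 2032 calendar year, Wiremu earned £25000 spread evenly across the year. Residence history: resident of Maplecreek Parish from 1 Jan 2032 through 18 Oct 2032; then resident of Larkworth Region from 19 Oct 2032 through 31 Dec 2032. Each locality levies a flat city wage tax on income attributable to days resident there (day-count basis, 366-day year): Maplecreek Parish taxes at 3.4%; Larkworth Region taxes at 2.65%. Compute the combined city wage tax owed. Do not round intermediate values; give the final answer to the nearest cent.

Maplecreek Parish, 1 Jan – 18 Oct 2032: 292 days → £25000 × 3.4% × 292/366 = £678.1421
Larkworth Region, 19 Oct – 31 Dec 2032: 74 days → £25000 × 2.65% × 74/366 = £133.9481
Total = £812.0902

£812.09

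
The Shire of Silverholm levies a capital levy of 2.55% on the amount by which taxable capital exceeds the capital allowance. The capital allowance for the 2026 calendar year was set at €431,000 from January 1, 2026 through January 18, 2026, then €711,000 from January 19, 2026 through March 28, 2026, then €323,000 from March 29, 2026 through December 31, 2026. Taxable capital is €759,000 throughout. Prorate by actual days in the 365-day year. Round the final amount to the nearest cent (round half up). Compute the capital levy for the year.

January 1 – January 18, 2026: 18 days, exemption €431,000 → (€759,000 − €431,000) × 2.55% × 18/365 = €412.4712
January 19 – March 28, 2026: 69 days, exemption €711,000 → (€759,000 − €711,000) × 2.55% × 69/365 = €231.3863
March 29 – December 31, 2026: 278 days, exemption €323,000 → (€759,000 − €323,000) × 2.55% × 278/365 = €8,467.9562
Total = €9,111.8137

€9,111.81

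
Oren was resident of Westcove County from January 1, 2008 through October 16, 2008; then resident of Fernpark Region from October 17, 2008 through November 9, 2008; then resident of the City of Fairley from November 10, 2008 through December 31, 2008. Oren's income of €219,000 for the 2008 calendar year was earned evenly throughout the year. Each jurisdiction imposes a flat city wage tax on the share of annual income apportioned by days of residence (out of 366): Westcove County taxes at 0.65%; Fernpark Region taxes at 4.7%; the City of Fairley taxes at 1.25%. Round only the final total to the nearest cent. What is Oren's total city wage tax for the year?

Westcove County, January 1 – October 16, 2008: 290 days → €219,000 × 0.65% × 290/366 = €1,127.9098
Fernpark Region, October 17 – November 9, 2008: 24 days → €219,000 × 4.7% × 24/366 = €674.9508
The City of Fairley, November 10 – December 31, 2008: 52 days → €219,000 × 1.25% × 52/366 = €388.9344
Total = €2,191.7951

€2,191.80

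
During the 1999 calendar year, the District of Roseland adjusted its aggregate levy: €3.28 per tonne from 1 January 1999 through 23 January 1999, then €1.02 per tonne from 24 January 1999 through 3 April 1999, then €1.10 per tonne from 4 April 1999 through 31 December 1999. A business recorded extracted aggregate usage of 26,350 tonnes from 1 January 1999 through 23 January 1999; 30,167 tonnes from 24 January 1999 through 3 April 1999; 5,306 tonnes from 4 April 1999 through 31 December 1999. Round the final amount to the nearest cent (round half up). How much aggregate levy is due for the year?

€123,034.94

1 January – 23 January 1999: 26,350 tonnes at €3.28/tonne → €86,428.00
24 January – 3 April 1999: 30,167 tonnes at €1.02/tonne → €30,770.34
4 April – 31 December 1999: 5,306 tonnes at €1.10/tonne → €5,836.60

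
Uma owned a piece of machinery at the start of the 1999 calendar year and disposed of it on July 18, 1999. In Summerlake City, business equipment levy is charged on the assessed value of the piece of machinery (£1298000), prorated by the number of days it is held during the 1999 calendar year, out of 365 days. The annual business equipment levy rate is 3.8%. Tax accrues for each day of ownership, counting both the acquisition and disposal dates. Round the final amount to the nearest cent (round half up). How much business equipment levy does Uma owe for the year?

Days held (January 1 – July 18, 1999): 199 out of 365
Tax = £1298000 × 3.8% × 199/365 = £26891.7151

£26891.72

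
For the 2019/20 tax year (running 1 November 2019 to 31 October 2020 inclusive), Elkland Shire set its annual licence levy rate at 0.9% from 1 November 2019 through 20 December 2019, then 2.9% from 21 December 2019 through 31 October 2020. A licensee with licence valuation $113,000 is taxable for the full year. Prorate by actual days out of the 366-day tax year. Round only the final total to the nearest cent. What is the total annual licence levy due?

1 November – 20 December 2019: 50 days at 0.9% → $113,000 × 0.9% × 50/366 = $138.9344
21 December 2019 – 31 October 2020: 316 days at 2.9% → $113,000 × 2.9% × 316/366 = $2,829.3224
Total = $2,968.2568

$2,968.26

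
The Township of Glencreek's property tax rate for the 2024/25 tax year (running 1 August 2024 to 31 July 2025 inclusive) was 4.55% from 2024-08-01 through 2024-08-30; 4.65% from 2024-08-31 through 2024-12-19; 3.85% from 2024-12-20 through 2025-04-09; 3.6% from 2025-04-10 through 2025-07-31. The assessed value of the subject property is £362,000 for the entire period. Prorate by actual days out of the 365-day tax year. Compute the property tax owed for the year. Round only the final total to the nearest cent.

£14,745.80

2024-08-01 to 2024-08-30: 30 days at 4.55% → £362,000 × 4.55% × 30/365 = £1,353.7808
2024-08-31 to 2024-12-19: 111 days at 4.65% → £362,000 × 4.65% × 111/365 = £5,119.0767
2024-12-20 to 2025-04-09: 111 days at 3.85% → £362,000 × 3.85% × 111/365 = £4,238.3753
2025-04-10 to 2025-07-31: 113 days at 3.6% → £362,000 × 3.6% × 113/365 = £4,034.5644
Total = £14,745.7973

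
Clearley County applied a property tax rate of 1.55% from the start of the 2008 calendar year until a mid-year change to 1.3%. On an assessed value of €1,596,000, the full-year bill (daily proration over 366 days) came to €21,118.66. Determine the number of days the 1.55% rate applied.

34 days

Let d = days at the first rate; then 366 − d days at the second rate.
€1,596,000 × [1.55%·d + 1.3%·(366−d)] / 366 = €21,118.66
Solving gives d = 34, so the new rate took effect on February 4, 2008.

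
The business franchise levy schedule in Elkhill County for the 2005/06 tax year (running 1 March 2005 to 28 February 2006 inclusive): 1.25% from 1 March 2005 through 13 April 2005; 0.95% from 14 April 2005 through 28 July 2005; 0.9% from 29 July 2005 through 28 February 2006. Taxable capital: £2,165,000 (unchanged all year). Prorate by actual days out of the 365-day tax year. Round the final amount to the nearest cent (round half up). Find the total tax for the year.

1 March – 13 April 2005: 44 days at 1.25% → £2,165,000 × 1.25% × 44/365 = £3,262.3288
14 April – 28 July 2005: 106 days at 0.95% → £2,165,000 × 0.95% × 106/365 = £5,973.0274
29 July 2005 – 28 February 2006: 215 days at 0.9% → £2,165,000 × 0.9% × 215/365 = £11,477.4658
Total = £20,712.8219

£20,712.82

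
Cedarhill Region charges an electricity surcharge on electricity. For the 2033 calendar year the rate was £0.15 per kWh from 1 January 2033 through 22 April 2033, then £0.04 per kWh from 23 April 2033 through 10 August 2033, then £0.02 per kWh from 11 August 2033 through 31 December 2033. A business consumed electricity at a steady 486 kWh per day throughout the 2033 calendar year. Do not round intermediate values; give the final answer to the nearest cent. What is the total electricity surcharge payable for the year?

£11,693.16

1 January – 22 April 2033: 112 days × 486 kWh/day = 54,432 kWh at £0.15/kWh → £8,164.80
23 April – 10 August 2033: 110 days × 486 kWh/day = 53,460 kWh at £0.04/kWh → £2,138.40
11 August – 31 December 2033: 143 days × 486 kWh/day = 69,498 kWh at £0.02/kWh → £1,389.96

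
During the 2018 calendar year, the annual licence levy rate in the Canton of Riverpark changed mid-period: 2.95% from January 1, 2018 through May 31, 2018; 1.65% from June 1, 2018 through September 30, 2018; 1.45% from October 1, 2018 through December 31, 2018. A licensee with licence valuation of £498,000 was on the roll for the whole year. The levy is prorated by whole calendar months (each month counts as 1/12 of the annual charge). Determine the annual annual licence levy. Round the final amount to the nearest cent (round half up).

January 1 – May 31, 2018: 5 months at 2.95% → £498,000 × 2.95% × 5/12 = £6,121.2500
June 1 – September 30, 2018: 4 months at 1.65% → £498,000 × 1.65% × 4/12 = £2,739.0000
October 1 – December 31, 2018: 3 months at 1.45% → £498,000 × 1.45% × 3/12 = £1,805.2500
Total = £10,665.5000

£10,665.50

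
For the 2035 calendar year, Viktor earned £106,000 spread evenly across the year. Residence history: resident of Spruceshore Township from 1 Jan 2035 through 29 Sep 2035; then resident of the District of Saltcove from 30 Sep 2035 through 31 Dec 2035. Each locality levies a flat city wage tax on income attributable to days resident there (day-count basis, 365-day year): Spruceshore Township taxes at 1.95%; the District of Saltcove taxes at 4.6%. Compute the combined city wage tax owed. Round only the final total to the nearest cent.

£2,782.72

Spruceshore Township, 1 Jan – 29 Sep 2035: 272 days → £106,000 × 1.95% × 272/365 = £1,540.3397
The District of Saltcove, 30 Sep – 31 Dec 2035: 93 days → £106,000 × 4.6% × 93/365 = £1,242.3781
Total = £2,782.7178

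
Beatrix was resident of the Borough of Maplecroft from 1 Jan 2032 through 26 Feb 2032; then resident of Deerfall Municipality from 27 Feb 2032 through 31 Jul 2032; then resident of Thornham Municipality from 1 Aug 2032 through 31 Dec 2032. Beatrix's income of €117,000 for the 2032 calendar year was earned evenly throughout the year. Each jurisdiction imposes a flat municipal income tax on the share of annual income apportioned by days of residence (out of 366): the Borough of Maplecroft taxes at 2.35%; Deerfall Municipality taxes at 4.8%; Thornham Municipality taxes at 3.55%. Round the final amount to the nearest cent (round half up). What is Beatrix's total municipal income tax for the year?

The Borough of Maplecroft, 1 Jan – 26 Feb 2032: 57 days → €117,000 × 2.35% × 57/366 = €428.2008
Deerfall Municipality, 27 Feb – 31 Jul 2032: 156 days → €117,000 × 4.8% × 156/366 = €2,393.7049
Thornham Municipality, 1 Aug – 31 Dec 2032: 153 days → €117,000 × 3.55% × 153/366 = €1,736.2992
Total = €4,558.2049

€4,558.20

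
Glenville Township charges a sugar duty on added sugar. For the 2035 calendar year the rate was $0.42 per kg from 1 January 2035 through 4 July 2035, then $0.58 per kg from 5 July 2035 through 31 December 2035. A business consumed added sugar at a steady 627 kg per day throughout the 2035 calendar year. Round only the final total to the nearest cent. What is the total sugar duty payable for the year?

1 January – 4 July 2035: 185 days × 627 kg/day = 115,995 kg at $0.42/kg → $48,717.90
5 July – 31 December 2035: 180 days × 627 kg/day = 112,860 kg at $0.58/kg → $65,458.80

$114,176.70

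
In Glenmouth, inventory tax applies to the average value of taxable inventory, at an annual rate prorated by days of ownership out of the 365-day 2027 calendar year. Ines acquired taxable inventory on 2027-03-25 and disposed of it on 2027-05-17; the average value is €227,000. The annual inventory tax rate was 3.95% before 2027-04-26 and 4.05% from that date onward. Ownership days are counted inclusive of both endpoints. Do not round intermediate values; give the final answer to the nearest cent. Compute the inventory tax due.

2027-03-25 to 2027-04-25: 32 days at 3.95% → €227,000 × 3.95% × 32/365 = €786.1041
2027-04-26 to 2027-05-17: 22 days at 4.05% → €227,000 × 4.05% × 22/365 = €554.1288
Total = €1,340.2329

€1,340.23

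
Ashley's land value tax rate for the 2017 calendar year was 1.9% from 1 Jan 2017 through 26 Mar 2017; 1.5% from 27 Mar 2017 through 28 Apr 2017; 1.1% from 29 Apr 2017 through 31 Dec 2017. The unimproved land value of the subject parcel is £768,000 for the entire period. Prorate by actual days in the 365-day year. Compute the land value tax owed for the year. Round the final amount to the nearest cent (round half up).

1 Jan – 26 Mar 2017: 85 days at 1.9% → £768,000 × 1.9% × 85/365 = £3,398.1370
27 Mar – 28 Apr 2017: 33 days at 1.5% → £768,000 × 1.5% × 33/365 = £1,041.5342
29 Apr – 31 Dec 2017: 247 days at 1.1% → £768,000 × 1.1% × 247/365 = £5,716.8658
Total = £10,156.5370

£10,156.54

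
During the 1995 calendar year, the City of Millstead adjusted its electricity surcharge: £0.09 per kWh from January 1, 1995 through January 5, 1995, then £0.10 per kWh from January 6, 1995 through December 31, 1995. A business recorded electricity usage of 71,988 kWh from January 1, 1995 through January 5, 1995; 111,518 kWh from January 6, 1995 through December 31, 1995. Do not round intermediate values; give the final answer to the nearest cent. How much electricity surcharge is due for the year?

£17,630.72

January 1 – January 5, 1995: 71,988 kWh at £0.09/kWh → £6,478.92
January 6 – December 31, 1995: 111,518 kWh at £0.10/kWh → £11,151.80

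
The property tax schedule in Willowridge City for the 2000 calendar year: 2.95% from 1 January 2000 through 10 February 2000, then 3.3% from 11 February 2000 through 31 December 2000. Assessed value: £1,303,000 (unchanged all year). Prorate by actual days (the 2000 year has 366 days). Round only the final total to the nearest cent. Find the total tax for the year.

£42,488.12

1 January – 10 February 2000: 41 days at 2.95% → £1,303,000 × 2.95% × 41/366 = £4,305.9522
11 February – 31 December 2000: 325 days at 3.3% → £1,303,000 × 3.3% × 325/366 = £38,182.1721
Total = £42,488.1243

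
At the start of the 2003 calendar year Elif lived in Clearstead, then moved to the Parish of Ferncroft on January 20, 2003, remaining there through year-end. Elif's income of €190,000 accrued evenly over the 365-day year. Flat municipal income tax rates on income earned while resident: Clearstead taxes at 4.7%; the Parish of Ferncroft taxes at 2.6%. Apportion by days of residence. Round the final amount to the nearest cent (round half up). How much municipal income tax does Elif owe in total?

Clearstead, January 1 – January 19, 2003: 19 days → €190,000 × 4.7% × 19/365 = €464.8493
The Parish of Ferncroft, January 20 – December 31, 2003: 346 days → €190,000 × 2.6% × 346/365 = €4,682.8493
Total = €5,147.6986

€5,147.70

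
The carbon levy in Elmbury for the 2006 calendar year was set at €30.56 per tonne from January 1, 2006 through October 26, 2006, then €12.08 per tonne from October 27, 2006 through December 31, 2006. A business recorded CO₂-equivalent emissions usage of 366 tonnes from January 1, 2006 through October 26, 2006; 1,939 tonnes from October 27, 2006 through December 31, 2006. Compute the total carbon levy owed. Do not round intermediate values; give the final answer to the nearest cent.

January 1 – October 26, 2006: 366 tonnes at €30.56/tonne → €11,184.96
October 27 – December 31, 2006: 1,939 tonnes at €12.08/tonne → €23,423.12

€34,608.08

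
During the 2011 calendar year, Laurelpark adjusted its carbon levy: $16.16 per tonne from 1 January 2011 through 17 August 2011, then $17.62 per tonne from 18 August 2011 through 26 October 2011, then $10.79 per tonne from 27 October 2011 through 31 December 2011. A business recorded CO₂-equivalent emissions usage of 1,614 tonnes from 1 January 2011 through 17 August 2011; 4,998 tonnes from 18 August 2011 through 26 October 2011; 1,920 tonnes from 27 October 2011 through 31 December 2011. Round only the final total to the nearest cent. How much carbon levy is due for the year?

1 January – 17 August 2011: 1,614 tonnes at $16.16/tonne → $26,082.24
18 August – 26 October 2011: 4,998 tonnes at $17.62/tonne → $88,064.76
27 October – 31 December 2011: 1,920 tonnes at $10.79/tonne → $20,716.80

$134,863.80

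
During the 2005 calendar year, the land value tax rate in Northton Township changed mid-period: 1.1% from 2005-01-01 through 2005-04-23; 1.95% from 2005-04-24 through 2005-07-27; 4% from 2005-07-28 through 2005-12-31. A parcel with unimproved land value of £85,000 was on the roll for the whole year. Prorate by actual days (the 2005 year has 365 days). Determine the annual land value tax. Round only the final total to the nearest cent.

£2,183.34

2005-01-01 to 2005-04-23: 113 days at 1.1% → £85,000 × 1.1% × 113/365 = £289.4658
2005-04-24 to 2005-07-27: 95 days at 1.95% → £85,000 × 1.95% × 95/365 = £431.4041
2005-07-28 to 2005-12-31: 157 days at 4% → £85,000 × 4% × 157/365 = £1,462.4658
Total = £2,183.3356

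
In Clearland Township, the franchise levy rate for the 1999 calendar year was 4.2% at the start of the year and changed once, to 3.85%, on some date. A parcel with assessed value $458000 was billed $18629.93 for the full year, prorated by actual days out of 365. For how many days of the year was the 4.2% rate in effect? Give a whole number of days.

227 days

Let d = days at the first rate; then 365 − d days at the second rate.
$458000 × [4.2%·d + 3.85%·(365−d)] / 365 = $18629.93
Solving gives d = 227, so the new rate took effect on 16 August 1999.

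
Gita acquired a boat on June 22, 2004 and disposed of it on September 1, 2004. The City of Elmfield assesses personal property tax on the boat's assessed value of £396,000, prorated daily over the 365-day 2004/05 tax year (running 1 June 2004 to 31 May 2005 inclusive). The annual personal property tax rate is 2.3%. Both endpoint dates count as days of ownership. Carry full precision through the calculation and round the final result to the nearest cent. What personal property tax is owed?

Days held (June 22 – September 1, 2004): 72 out of 365
Tax = £396,000 × 2.3% × 72/365 = £1,796.6466

£1,796.65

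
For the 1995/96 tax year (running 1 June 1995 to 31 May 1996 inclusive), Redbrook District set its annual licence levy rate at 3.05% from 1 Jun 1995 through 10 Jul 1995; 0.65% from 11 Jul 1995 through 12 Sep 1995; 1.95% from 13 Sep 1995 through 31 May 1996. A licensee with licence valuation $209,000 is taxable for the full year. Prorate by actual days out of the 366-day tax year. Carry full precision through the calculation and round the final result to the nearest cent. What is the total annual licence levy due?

1 Jun – 10 Jul 1995: 40 days at 3.05% → $209,000 × 3.05% × 40/366 = $696.6667
11 Jul – 12 Sep 1995: 64 days at 0.65% → $209,000 × 0.65% × 64/366 = $237.5519
13 Sep 1995 – 31 May 1996: 262 days at 1.95% → $209,000 × 1.95% × 262/366 = $2,917.4344
Total = $3,851.6530

$3,851.65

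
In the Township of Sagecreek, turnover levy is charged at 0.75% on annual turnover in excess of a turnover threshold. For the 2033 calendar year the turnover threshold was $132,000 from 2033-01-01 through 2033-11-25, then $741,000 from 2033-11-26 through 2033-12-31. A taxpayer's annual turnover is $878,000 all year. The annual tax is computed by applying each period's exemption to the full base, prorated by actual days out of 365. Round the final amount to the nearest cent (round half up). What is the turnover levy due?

2033-01-01 to 2033-11-25: 329 days, exemption $132,000 → ($878,000 − $132,000) × 0.75% × 329/365 = $5,043.1644
2033-11-26 to 2033-12-31: 36 days, exemption $741,000 → ($878,000 − $741,000) × 0.75% × 36/365 = $101.3425
Total = $5,144.5068

$5,144.51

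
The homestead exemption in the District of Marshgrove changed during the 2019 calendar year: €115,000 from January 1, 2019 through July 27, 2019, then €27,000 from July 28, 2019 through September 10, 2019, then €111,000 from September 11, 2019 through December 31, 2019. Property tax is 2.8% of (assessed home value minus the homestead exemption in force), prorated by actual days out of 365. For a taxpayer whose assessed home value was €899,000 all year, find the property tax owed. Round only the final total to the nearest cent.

January 1 – July 27, 2019: 208 days, exemption €115,000 → (€899,000 − €115,000) × 2.8% × 208/365 = €12,509.6329
July 28 – September 10, 2019: 45 days, exemption €27,000 → (€899,000 − €27,000) × 2.8% × 45/365 = €3,010.1918
September 11 – December 31, 2019: 112 days, exemption €111,000 → (€899,000 − €111,000) × 2.8% × 112/365 = €6,770.3233
Total = €22,290.1479

€22,290.15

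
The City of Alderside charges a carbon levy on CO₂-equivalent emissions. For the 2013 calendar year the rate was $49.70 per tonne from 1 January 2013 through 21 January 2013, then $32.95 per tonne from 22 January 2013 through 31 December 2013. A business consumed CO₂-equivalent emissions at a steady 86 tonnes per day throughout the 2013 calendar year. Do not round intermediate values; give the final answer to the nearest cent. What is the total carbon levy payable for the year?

$1,064,551.00

1 January – 21 January 2013: 21 days × 86 tonnes/day = 1,806 tonnes at $49.70/tonne → $89,758.20
22 January – 31 December 2013: 344 days × 86 tonnes/day = 29,584 tonnes at $32.95/tonne → $974,792.80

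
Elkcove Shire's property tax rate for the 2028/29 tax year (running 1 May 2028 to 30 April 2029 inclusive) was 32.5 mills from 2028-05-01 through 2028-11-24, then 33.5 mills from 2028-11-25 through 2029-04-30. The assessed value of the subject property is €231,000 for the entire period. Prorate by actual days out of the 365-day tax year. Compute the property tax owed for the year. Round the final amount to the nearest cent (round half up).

2028-05-01 to 2028-11-24: 208 days at 32.5 mills → €231,000 × 3.25% × 208/365 = €4,278.2466
2028-11-25 to 2029-04-30: 157 days at 33.5 mills → €231,000 × 3.35% × 157/365 = €3,328.6151
Total = €7,606.8616

€7,606.86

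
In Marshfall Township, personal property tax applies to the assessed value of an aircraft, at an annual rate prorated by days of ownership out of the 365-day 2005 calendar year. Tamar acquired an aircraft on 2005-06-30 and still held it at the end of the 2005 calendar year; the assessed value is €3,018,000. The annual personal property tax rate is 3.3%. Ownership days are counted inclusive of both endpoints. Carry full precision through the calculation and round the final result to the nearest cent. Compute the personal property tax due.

€50,479.15

Days held (2005-06-30 to 2005-12-31): 185 out of 365
Tax = €3,018,000 × 3.3% × 185/365 = €50,479.1507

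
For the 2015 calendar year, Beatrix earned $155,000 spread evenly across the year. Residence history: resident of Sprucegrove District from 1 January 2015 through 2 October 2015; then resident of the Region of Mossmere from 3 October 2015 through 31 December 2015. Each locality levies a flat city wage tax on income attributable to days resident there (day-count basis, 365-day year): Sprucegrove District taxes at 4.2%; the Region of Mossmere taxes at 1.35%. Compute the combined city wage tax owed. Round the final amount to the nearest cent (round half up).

$5,420.75

Sprucegrove District, 1 January – 2 October 2015: 275 days → $155,000 × 4.2% × 275/365 = $4,904.7945
The Region of Mossmere, 3 October – 31 December 2015: 90 days → $155,000 × 1.35% × 90/365 = $515.9589
Total = $5,420.7534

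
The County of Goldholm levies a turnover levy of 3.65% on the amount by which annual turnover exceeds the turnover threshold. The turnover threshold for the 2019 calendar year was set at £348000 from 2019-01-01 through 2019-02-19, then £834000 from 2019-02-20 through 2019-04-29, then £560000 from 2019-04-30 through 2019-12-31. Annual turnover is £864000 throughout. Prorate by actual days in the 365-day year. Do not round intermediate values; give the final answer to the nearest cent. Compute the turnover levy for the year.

2019-01-01 to 2019-02-19: 50 days, exemption £348000 → (£864000 − £348000) × 3.65% × 50/365 = £2580.0000
2019-02-20 to 2019-04-29: 69 days, exemption £834000 → (£864000 − £834000) × 3.65% × 69/365 = £207.0000
2019-04-30 to 2019-12-31: 246 days, exemption £560000 → (£864000 − £560000) × 3.65% × 246/365 = £7478.4000
Total = £10265.4000

£10265.40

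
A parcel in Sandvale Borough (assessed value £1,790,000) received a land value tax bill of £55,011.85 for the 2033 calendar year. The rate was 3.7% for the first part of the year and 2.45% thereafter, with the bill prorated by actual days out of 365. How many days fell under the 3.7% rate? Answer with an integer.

182 days

Let d = days at the first rate; then 365 − d days at the second rate.
£1,790,000 × [3.7%·d + 2.45%·(365−d)] / 365 = £55,011.85
Solving gives d = 182, so the new rate took effect on 2 July 2033.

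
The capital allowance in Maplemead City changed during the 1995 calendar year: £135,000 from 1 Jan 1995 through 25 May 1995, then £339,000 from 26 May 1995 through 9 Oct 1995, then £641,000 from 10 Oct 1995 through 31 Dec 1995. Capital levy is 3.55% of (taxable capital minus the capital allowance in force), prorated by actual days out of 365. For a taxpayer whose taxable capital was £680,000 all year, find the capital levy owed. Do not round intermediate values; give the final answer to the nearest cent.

1 Jan – 25 May 1995: 145 days, exemption £135,000 → (£680,000 − £135,000) × 3.55% × 145/365 = £7,685.9932
26 May – 9 Oct 1995: 137 days, exemption £339,000 → (£680,000 − £339,000) × 3.55% × 137/365 = £4,543.7082
10 Oct – 31 Dec 1995: 83 days, exemption £641,000 → (£680,000 − £641,000) × 3.55% × 83/365 = £314.8315
Total = £12,544.5329

£12,544.53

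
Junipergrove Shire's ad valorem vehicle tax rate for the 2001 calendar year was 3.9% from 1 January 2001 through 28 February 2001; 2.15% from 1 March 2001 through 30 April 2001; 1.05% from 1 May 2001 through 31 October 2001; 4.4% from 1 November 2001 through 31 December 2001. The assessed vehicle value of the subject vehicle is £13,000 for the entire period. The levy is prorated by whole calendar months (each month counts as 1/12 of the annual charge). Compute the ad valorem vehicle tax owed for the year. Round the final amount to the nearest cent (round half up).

£294.67

1 January – 28 February 2001: 2 months at 3.9% → £13,000 × 3.9% × 2/12 = £84.5000
1 March – 30 April 2001: 2 months at 2.15% → £13,000 × 2.15% × 2/12 = £46.5833
1 May – 31 October 2001: 6 months at 1.05% → £13,000 × 1.05% × 6/12 = £68.2500
1 November – 31 December 2001: 2 months at 4.4% → £13,000 × 4.4% × 2/12 = £95.3333
Total = £294.6667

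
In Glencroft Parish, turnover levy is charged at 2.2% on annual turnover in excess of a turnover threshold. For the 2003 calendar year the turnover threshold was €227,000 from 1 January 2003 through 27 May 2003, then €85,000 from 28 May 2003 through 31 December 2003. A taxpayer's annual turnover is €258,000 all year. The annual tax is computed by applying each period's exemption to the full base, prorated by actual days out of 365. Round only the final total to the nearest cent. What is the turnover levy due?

€2,547.84

1 January – 27 May 2003: 147 days, exemption €227,000 → (€258,000 − €227,000) × 2.2% × 147/365 = €274.6685
28 May – 31 December 2003: 218 days, exemption €85,000 → (€258,000 − €85,000) × 2.2% × 218/365 = €2,273.1726
Total = €2,547.8411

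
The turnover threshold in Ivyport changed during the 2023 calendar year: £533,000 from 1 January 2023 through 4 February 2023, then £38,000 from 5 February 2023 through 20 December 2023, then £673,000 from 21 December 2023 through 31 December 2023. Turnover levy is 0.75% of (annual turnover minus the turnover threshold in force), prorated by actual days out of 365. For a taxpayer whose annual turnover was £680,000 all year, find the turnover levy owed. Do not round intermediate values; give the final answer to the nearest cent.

£4,315.48

1 January – 4 February 2023: 35 days, exemption £533,000 → (£680,000 − £533,000) × 0.75% × 35/365 = £105.7192
5 February – 20 December 2023: 319 days, exemption £38,000 → (£680,000 − £38,000) × 0.75% × 319/365 = £4,208.1781
21 December – 31 December 2023: 11 days, exemption £673,000 → (£680,000 − £673,000) × 0.75% × 11/365 = £1.5822
Total = £4,315.4795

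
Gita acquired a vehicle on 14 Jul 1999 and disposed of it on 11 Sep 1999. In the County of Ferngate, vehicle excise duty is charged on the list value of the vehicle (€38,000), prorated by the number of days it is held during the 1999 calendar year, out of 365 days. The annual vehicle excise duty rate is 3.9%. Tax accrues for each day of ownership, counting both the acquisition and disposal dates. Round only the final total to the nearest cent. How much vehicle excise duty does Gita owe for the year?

Days held (14 Jul – 11 Sep 1999): 60 out of 365
Tax = €38,000 × 3.9% × 60/365 = €243.6164

€243.62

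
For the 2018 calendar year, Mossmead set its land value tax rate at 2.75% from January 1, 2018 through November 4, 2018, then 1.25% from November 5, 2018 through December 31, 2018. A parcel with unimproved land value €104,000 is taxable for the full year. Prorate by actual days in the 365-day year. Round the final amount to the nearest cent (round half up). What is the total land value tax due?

January 1 – November 4, 2018: 308 days at 2.75% → €104,000 × 2.75% × 308/365 = €2,413.3699
November 5 – December 31, 2018: 57 days at 1.25% → €104,000 × 1.25% × 57/365 = €203.0137
Total = €2,616.3836

€2,616.38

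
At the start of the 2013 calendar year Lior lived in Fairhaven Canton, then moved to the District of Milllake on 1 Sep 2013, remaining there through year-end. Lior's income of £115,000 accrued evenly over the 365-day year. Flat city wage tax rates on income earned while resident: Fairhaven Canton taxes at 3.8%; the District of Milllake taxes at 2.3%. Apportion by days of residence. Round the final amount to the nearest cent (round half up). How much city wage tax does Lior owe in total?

Fairhaven Canton, 1 Jan – 31 Aug 2013: 243 days → £115,000 × 3.8% × 243/365 = £2,909.3425
The District of Milllake, 1 Sep – 31 Dec 2013: 122 days → £115,000 × 2.3% × 122/365 = £884.0822
Total = £3,793.4247

£3,793.42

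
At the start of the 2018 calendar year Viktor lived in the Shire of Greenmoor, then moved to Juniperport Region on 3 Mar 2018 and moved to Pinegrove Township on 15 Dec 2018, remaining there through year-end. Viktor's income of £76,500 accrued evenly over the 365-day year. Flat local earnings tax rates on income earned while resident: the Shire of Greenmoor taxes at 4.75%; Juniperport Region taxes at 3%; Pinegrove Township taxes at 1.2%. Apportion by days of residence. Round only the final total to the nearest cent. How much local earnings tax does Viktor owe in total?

The Shire of Greenmoor, 1 Jan – 2 Mar 2018: 61 days → £76,500 × 4.75% × 61/365 = £607.2842
Juniperport Region, 3 Mar – 14 Dec 2018: 287 days → £76,500 × 3% × 287/365 = £1,804.5616
Pinegrove Township, 15 Dec – 31 Dec 2018: 17 days → £76,500 × 1.2% × 17/365 = £42.7562
Total = £2,454.6021

£2,454.60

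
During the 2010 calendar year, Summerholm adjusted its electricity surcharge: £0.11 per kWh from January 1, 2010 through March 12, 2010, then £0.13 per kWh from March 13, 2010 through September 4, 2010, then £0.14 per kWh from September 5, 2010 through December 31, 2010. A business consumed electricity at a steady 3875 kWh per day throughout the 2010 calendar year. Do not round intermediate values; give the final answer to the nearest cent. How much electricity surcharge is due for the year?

£182938.75

January 1 – March 12, 2010: 71 days × 3875 kWh/day = 275,125 kWh at £0.11/kWh → £30263.75
March 13 – September 4, 2010: 176 days × 3875 kWh/day = 682,000 kWh at £0.13/kWh → £88660.00
September 5 – December 31, 2010: 118 days × 3875 kWh/day = 457,250 kWh at £0.14/kWh → £64015.00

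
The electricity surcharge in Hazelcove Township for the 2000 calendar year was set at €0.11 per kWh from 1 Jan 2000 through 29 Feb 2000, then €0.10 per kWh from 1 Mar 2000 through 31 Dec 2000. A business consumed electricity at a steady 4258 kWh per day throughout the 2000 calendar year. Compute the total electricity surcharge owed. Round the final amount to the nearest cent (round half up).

€158397.60

1 Jan – 29 Feb 2000: 60 days × 4258 kWh/day = 255,480 kWh at €0.11/kWh → €28102.80
1 Mar – 31 Dec 2000: 306 days × 4258 kWh/day = 1,302,948 kWh at €0.10/kWh → €130294.80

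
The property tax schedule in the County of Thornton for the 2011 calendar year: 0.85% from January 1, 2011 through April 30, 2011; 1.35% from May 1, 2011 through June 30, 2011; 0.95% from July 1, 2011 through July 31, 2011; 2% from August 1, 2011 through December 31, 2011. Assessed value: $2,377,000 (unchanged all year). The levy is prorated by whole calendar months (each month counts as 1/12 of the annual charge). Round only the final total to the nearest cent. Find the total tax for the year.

$33,773.21

January 1 – April 30, 2011: 4 months at 0.85% → $2,377,000 × 0.85% × 4/12 = $6,734.8333
May 1 – June 30, 2011: 2 months at 1.35% → $2,377,000 × 1.35% × 2/12 = $5,348.2500
July 1 – July 31, 2011: 1 month at 0.95% → $2,377,000 × 0.95% × 1/12 = $1,881.7917
August 1 – December 31, 2011: 5 months at 2% → $2,377,000 × 2% × 5/12 = $19,808.3333
Total = $33,773.2083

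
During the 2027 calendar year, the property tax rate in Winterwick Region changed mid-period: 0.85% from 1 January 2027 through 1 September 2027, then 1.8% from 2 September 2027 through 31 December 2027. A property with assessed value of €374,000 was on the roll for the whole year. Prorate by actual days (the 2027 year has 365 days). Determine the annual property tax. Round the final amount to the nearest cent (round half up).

1 January – 1 September 2027: 244 days at 0.85% → €374,000 × 0.85% × 244/365 = €2,125.1397
2 September – 31 December 2027: 121 days at 1.8% → €374,000 × 1.8% × 121/365 = €2,231.7041
Total = €4,356.8438

€4,356.84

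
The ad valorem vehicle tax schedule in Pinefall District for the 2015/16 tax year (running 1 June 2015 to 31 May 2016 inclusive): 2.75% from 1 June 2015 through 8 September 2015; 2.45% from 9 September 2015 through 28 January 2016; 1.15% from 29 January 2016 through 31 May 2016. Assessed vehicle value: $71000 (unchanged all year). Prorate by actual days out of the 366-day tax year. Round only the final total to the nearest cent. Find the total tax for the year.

1 June – 8 September 2015: 100 days at 2.75% → $71000 × 2.75% × 100/366 = $533.4699
9 September 2015 – 28 January 2016: 142 days at 2.45% → $71000 × 2.45% × 142/366 = $674.8880
29 January – 31 May 2016: 124 days at 1.15% → $71000 × 1.15% × 124/366 = $276.6284
Total = $1484.9863

$1484.99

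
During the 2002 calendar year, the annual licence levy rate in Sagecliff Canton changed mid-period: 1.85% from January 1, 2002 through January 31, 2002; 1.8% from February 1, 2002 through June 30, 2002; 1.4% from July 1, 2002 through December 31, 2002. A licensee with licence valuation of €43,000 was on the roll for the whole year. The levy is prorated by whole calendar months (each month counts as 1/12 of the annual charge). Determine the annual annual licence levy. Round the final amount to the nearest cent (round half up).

€689.79

January 1 – January 31, 2002: 1 month at 1.85% → €43,000 × 1.85% × 1/12 = €66.2917
February 1 – June 30, 2002: 5 months at 1.8% → €43,000 × 1.8% × 5/12 = €322.5000
July 1 – December 31, 2002: 6 months at 1.4% → €43,000 × 1.4% × 6/12 = €301.0000
Total = €689.7917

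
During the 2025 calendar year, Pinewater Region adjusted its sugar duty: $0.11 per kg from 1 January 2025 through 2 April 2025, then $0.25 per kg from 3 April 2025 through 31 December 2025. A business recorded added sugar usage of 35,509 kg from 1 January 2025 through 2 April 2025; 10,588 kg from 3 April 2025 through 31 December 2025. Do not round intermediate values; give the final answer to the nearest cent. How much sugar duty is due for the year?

$6,552.99

1 January – 2 April 2025: 35,509 kg at $0.11/kg → $3,905.99
3 April – 31 December 2025: 10,588 kg at $0.25/kg → $2,647.00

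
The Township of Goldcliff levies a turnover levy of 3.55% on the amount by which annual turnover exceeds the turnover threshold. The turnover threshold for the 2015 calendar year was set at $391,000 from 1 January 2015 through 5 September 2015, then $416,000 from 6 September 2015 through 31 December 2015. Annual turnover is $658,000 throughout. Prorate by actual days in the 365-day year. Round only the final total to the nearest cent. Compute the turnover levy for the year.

1 January – 5 September 2015: 248 days, exemption $391,000 → ($658,000 − $391,000) × 3.55% × 248/365 = $6,440.1863
6 September – 31 December 2015: 117 days, exemption $416,000 → ($658,000 − $416,000) × 3.55% × 117/365 = $2,753.8274
Total = $9,194.0137

$9,194.01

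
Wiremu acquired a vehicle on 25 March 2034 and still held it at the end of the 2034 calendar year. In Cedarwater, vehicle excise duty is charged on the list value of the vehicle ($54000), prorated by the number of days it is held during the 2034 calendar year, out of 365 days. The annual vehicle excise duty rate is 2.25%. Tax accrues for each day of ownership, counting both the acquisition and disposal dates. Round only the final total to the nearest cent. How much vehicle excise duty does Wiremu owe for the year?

$938.71

Days held (25 March – 31 December 2034): 282 out of 365
Tax = $54000 × 2.25% × 282/365 = $938.7123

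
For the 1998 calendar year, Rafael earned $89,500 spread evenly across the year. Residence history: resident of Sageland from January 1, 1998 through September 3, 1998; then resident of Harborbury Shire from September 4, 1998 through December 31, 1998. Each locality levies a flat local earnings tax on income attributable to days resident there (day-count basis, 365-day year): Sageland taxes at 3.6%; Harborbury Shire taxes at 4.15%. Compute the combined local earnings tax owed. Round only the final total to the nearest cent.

Sageland, January 1 – September 3, 1998: 246 days → $89,500 × 3.6% × 246/365 = $2,171.5397
Harborbury Shire, September 4 – December 31, 1998: 119 days → $89,500 × 4.15% × 119/365 = $1,210.9473
Total = $3,382.4870

$3,382.49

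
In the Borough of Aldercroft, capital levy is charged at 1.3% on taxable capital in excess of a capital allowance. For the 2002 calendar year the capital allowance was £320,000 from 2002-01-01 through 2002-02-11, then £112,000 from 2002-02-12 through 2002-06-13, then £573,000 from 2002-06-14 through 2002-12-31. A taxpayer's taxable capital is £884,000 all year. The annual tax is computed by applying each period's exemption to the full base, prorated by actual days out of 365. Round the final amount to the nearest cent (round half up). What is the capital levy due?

2002-01-01 to 2002-02-11: 42 days, exemption £320,000 → (£884,000 − £320,000) × 1.3% × 42/365 = £843.6822
2002-02-12 to 2002-06-13: 122 days, exemption £112,000 → (£884,000 − £112,000) × 1.3% × 122/365 = £3,354.4986
2002-06-14 to 2002-12-31: 201 days, exemption £573,000 → (£884,000 − £573,000) × 1.3% × 201/365 = £2,226.4192
Total = £6,424.6000

£6,424.60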